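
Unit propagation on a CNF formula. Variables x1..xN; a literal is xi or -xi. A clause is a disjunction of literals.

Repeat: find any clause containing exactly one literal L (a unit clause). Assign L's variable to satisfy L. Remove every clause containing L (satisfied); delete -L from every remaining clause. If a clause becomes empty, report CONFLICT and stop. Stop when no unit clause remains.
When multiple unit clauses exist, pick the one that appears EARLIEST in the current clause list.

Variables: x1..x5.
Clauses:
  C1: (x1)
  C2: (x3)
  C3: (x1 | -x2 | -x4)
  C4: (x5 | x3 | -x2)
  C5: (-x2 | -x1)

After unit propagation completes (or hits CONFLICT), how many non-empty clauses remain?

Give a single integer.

Answer: 0

Derivation:
unit clause [1] forces x1=T; simplify:
  drop -1 from [-2, -1] -> [-2]
  satisfied 2 clause(s); 3 remain; assigned so far: [1]
unit clause [3] forces x3=T; simplify:
  satisfied 2 clause(s); 1 remain; assigned so far: [1, 3]
unit clause [-2] forces x2=F; simplify:
  satisfied 1 clause(s); 0 remain; assigned so far: [1, 2, 3]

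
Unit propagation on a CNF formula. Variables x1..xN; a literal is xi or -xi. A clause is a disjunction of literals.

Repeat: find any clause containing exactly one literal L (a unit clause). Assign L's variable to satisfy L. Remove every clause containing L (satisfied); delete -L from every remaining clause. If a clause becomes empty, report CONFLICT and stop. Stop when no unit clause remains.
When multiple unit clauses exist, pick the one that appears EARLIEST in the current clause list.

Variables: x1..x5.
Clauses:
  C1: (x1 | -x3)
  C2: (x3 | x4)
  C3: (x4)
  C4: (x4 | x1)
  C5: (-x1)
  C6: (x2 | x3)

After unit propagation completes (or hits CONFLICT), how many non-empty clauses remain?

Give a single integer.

unit clause [4] forces x4=T; simplify:
  satisfied 3 clause(s); 3 remain; assigned so far: [4]
unit clause [-1] forces x1=F; simplify:
  drop 1 from [1, -3] -> [-3]
  satisfied 1 clause(s); 2 remain; assigned so far: [1, 4]
unit clause [-3] forces x3=F; simplify:
  drop 3 from [2, 3] -> [2]
  satisfied 1 clause(s); 1 remain; assigned so far: [1, 3, 4]
unit clause [2] forces x2=T; simplify:
  satisfied 1 clause(s); 0 remain; assigned so far: [1, 2, 3, 4]

Answer: 0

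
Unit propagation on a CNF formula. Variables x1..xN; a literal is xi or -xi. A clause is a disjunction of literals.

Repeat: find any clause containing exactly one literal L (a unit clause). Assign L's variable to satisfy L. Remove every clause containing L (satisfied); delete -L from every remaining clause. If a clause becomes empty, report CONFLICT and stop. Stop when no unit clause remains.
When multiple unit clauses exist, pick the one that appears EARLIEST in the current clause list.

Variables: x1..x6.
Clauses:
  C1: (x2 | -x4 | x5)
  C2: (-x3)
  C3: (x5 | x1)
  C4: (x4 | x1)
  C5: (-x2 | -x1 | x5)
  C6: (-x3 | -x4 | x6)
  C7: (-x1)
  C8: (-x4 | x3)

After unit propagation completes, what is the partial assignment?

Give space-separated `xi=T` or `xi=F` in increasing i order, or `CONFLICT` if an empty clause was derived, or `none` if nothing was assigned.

Answer: CONFLICT

Derivation:
unit clause [-3] forces x3=F; simplify:
  drop 3 from [-4, 3] -> [-4]
  satisfied 2 clause(s); 6 remain; assigned so far: [3]
unit clause [-1] forces x1=F; simplify:
  drop 1 from [5, 1] -> [5]
  drop 1 from [4, 1] -> [4]
  satisfied 2 clause(s); 4 remain; assigned so far: [1, 3]
unit clause [5] forces x5=T; simplify:
  satisfied 2 clause(s); 2 remain; assigned so far: [1, 3, 5]
unit clause [4] forces x4=T; simplify:
  drop -4 from [-4] -> [] (empty!)
  satisfied 1 clause(s); 1 remain; assigned so far: [1, 3, 4, 5]
CONFLICT (empty clause)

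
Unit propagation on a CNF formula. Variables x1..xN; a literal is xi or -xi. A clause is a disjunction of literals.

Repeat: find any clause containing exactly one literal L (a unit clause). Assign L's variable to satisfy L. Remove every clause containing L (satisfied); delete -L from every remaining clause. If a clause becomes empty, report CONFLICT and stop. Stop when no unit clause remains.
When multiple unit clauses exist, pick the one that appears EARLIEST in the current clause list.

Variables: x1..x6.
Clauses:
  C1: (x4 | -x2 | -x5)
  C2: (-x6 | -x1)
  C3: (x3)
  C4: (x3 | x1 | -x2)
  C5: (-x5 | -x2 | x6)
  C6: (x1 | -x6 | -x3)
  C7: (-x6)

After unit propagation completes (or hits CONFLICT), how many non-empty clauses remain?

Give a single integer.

Answer: 2

Derivation:
unit clause [3] forces x3=T; simplify:
  drop -3 from [1, -6, -3] -> [1, -6]
  satisfied 2 clause(s); 5 remain; assigned so far: [3]
unit clause [-6] forces x6=F; simplify:
  drop 6 from [-5, -2, 6] -> [-5, -2]
  satisfied 3 clause(s); 2 remain; assigned so far: [3, 6]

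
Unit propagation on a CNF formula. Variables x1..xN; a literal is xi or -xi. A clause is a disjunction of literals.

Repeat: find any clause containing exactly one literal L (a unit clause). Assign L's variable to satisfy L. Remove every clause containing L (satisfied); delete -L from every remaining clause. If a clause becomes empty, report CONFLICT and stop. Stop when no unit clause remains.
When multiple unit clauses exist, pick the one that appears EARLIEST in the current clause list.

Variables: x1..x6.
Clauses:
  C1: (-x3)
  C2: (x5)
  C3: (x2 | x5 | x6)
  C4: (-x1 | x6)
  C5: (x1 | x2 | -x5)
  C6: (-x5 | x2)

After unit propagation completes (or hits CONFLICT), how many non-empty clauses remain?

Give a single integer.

unit clause [-3] forces x3=F; simplify:
  satisfied 1 clause(s); 5 remain; assigned so far: [3]
unit clause [5] forces x5=T; simplify:
  drop -5 from [1, 2, -5] -> [1, 2]
  drop -5 from [-5, 2] -> [2]
  satisfied 2 clause(s); 3 remain; assigned so far: [3, 5]
unit clause [2] forces x2=T; simplify:
  satisfied 2 clause(s); 1 remain; assigned so far: [2, 3, 5]

Answer: 1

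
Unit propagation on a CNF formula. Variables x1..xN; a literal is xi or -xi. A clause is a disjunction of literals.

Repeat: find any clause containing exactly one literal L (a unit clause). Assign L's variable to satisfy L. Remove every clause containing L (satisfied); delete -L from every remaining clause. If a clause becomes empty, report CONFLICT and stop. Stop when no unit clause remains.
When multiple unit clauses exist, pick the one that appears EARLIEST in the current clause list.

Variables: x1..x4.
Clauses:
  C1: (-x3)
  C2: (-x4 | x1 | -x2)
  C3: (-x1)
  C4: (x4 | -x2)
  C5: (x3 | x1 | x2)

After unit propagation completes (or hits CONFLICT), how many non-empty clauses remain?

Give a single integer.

Answer: 0

Derivation:
unit clause [-3] forces x3=F; simplify:
  drop 3 from [3, 1, 2] -> [1, 2]
  satisfied 1 clause(s); 4 remain; assigned so far: [3]
unit clause [-1] forces x1=F; simplify:
  drop 1 from [-4, 1, -2] -> [-4, -2]
  drop 1 from [1, 2] -> [2]
  satisfied 1 clause(s); 3 remain; assigned so far: [1, 3]
unit clause [2] forces x2=T; simplify:
  drop -2 from [-4, -2] -> [-4]
  drop -2 from [4, -2] -> [4]
  satisfied 1 clause(s); 2 remain; assigned so far: [1, 2, 3]
unit clause [-4] forces x4=F; simplify:
  drop 4 from [4] -> [] (empty!)
  satisfied 1 clause(s); 1 remain; assigned so far: [1, 2, 3, 4]
CONFLICT (empty clause)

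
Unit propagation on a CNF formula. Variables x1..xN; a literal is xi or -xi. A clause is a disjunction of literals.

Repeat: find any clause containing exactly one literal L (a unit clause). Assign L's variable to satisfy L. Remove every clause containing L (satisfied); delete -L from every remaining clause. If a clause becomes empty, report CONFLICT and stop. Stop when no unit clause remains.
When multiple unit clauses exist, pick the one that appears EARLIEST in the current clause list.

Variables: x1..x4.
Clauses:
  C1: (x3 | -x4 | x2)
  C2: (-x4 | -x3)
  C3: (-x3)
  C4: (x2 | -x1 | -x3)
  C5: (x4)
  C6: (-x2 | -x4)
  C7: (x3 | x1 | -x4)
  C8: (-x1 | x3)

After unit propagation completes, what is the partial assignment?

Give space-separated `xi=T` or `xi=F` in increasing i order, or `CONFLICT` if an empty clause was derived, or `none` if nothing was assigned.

Answer: CONFLICT

Derivation:
unit clause [-3] forces x3=F; simplify:
  drop 3 from [3, -4, 2] -> [-4, 2]
  drop 3 from [3, 1, -4] -> [1, -4]
  drop 3 from [-1, 3] -> [-1]
  satisfied 3 clause(s); 5 remain; assigned so far: [3]
unit clause [4] forces x4=T; simplify:
  drop -4 from [-4, 2] -> [2]
  drop -4 from [-2, -4] -> [-2]
  drop -4 from [1, -4] -> [1]
  satisfied 1 clause(s); 4 remain; assigned so far: [3, 4]
unit clause [2] forces x2=T; simplify:
  drop -2 from [-2] -> [] (empty!)
  satisfied 1 clause(s); 3 remain; assigned so far: [2, 3, 4]
CONFLICT (empty clause)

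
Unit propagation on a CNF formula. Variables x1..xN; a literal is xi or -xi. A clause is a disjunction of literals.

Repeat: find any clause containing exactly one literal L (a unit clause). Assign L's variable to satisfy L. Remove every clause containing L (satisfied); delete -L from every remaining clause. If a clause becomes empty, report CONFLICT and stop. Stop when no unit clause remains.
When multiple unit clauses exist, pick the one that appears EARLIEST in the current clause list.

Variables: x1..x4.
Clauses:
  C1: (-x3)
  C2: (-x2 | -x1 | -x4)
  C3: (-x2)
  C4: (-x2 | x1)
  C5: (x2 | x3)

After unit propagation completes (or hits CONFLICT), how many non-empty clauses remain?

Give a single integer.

Answer: 0

Derivation:
unit clause [-3] forces x3=F; simplify:
  drop 3 from [2, 3] -> [2]
  satisfied 1 clause(s); 4 remain; assigned so far: [3]
unit clause [-2] forces x2=F; simplify:
  drop 2 from [2] -> [] (empty!)
  satisfied 3 clause(s); 1 remain; assigned so far: [2, 3]
CONFLICT (empty clause)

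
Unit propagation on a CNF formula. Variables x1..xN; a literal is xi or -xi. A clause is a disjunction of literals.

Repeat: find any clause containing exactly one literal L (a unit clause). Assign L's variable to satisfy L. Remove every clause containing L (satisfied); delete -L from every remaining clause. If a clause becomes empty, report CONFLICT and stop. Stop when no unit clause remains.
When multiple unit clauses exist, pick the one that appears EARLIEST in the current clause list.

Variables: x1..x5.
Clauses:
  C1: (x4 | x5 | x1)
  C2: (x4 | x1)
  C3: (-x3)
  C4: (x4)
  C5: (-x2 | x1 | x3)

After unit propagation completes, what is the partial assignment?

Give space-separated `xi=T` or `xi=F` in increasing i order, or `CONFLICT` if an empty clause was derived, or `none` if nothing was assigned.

unit clause [-3] forces x3=F; simplify:
  drop 3 from [-2, 1, 3] -> [-2, 1]
  satisfied 1 clause(s); 4 remain; assigned so far: [3]
unit clause [4] forces x4=T; simplify:
  satisfied 3 clause(s); 1 remain; assigned so far: [3, 4]

Answer: x3=F x4=T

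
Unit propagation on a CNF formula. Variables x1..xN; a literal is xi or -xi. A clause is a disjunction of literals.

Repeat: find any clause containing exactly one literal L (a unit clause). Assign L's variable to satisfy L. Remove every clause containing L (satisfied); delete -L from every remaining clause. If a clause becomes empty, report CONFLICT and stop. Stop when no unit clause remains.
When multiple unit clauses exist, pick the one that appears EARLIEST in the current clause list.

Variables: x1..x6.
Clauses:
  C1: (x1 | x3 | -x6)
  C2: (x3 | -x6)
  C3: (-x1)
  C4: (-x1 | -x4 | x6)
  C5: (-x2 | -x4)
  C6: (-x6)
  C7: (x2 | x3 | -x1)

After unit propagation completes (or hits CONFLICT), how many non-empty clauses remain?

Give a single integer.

unit clause [-1] forces x1=F; simplify:
  drop 1 from [1, 3, -6] -> [3, -6]
  satisfied 3 clause(s); 4 remain; assigned so far: [1]
unit clause [-6] forces x6=F; simplify:
  satisfied 3 clause(s); 1 remain; assigned so far: [1, 6]

Answer: 1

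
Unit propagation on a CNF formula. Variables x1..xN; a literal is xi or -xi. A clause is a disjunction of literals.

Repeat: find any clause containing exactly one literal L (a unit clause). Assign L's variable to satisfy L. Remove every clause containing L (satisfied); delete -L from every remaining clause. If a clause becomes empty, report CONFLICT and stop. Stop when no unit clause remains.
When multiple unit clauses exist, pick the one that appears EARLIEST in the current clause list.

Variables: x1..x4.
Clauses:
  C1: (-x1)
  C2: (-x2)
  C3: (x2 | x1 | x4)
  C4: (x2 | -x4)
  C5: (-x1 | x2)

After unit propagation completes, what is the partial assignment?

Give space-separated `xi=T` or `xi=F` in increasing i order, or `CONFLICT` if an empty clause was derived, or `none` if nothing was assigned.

Answer: CONFLICT

Derivation:
unit clause [-1] forces x1=F; simplify:
  drop 1 from [2, 1, 4] -> [2, 4]
  satisfied 2 clause(s); 3 remain; assigned so far: [1]
unit clause [-2] forces x2=F; simplify:
  drop 2 from [2, 4] -> [4]
  drop 2 from [2, -4] -> [-4]
  satisfied 1 clause(s); 2 remain; assigned so far: [1, 2]
unit clause [4] forces x4=T; simplify:
  drop -4 from [-4] -> [] (empty!)
  satisfied 1 clause(s); 1 remain; assigned so far: [1, 2, 4]
CONFLICT (empty clause)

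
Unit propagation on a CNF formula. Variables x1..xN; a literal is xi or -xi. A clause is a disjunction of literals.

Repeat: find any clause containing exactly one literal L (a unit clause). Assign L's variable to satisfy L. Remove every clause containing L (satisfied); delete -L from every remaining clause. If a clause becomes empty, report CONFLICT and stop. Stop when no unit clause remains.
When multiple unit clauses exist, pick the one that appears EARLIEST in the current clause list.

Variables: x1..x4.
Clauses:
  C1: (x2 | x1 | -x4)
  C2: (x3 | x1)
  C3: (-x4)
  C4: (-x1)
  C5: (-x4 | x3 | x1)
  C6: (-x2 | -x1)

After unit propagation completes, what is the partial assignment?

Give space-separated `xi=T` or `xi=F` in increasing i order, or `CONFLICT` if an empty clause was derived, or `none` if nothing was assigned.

unit clause [-4] forces x4=F; simplify:
  satisfied 3 clause(s); 3 remain; assigned so far: [4]
unit clause [-1] forces x1=F; simplify:
  drop 1 from [3, 1] -> [3]
  satisfied 2 clause(s); 1 remain; assigned so far: [1, 4]
unit clause [3] forces x3=T; simplify:
  satisfied 1 clause(s); 0 remain; assigned so far: [1, 3, 4]

Answer: x1=F x3=T x4=F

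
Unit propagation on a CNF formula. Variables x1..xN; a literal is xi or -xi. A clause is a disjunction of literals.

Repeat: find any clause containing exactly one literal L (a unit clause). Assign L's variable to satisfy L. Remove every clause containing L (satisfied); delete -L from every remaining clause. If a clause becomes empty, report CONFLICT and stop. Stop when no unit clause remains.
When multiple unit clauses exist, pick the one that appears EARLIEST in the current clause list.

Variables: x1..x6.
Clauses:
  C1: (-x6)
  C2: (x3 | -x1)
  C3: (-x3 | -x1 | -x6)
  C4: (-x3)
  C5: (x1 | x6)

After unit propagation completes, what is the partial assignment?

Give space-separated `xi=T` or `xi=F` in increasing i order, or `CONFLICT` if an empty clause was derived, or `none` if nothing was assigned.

Answer: CONFLICT

Derivation:
unit clause [-6] forces x6=F; simplify:
  drop 6 from [1, 6] -> [1]
  satisfied 2 clause(s); 3 remain; assigned so far: [6]
unit clause [-3] forces x3=F; simplify:
  drop 3 from [3, -1] -> [-1]
  satisfied 1 clause(s); 2 remain; assigned so far: [3, 6]
unit clause [-1] forces x1=F; simplify:
  drop 1 from [1] -> [] (empty!)
  satisfied 1 clause(s); 1 remain; assigned so far: [1, 3, 6]
CONFLICT (empty clause)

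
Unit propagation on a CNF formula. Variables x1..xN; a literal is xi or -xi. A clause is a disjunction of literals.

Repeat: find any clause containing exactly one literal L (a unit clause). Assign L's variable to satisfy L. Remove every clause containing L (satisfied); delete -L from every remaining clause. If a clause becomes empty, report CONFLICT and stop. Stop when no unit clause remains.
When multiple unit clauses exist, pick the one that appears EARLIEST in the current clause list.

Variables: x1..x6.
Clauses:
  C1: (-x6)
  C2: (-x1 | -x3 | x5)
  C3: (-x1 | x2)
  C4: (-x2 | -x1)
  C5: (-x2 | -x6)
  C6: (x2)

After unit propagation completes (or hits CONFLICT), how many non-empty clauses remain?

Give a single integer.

unit clause [-6] forces x6=F; simplify:
  satisfied 2 clause(s); 4 remain; assigned so far: [6]
unit clause [2] forces x2=T; simplify:
  drop -2 from [-2, -1] -> [-1]
  satisfied 2 clause(s); 2 remain; assigned so far: [2, 6]
unit clause [-1] forces x1=F; simplify:
  satisfied 2 clause(s); 0 remain; assigned so far: [1, 2, 6]

Answer: 0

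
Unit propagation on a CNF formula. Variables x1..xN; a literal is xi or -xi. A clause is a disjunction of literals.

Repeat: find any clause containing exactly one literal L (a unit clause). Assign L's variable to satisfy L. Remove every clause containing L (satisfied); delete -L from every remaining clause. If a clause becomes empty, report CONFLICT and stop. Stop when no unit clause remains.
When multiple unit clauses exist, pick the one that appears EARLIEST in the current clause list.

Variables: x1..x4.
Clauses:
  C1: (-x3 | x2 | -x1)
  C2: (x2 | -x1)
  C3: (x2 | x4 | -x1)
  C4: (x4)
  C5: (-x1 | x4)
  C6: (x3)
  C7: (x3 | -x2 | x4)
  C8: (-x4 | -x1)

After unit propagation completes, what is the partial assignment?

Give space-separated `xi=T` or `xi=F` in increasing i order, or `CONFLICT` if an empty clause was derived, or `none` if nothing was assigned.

Answer: x1=F x3=T x4=T

Derivation:
unit clause [4] forces x4=T; simplify:
  drop -4 from [-4, -1] -> [-1]
  satisfied 4 clause(s); 4 remain; assigned so far: [4]
unit clause [3] forces x3=T; simplify:
  drop -3 from [-3, 2, -1] -> [2, -1]
  satisfied 1 clause(s); 3 remain; assigned so far: [3, 4]
unit clause [-1] forces x1=F; simplify:
  satisfied 3 clause(s); 0 remain; assigned so far: [1, 3, 4]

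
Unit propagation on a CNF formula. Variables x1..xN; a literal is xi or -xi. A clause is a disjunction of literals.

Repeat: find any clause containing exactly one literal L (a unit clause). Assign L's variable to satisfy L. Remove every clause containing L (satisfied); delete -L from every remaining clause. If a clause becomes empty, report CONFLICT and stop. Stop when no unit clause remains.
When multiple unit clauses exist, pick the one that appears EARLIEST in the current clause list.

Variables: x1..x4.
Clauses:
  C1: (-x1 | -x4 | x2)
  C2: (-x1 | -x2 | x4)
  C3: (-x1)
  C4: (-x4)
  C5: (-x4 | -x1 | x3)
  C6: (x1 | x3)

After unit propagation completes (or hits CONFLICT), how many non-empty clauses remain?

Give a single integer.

unit clause [-1] forces x1=F; simplify:
  drop 1 from [1, 3] -> [3]
  satisfied 4 clause(s); 2 remain; assigned so far: [1]
unit clause [-4] forces x4=F; simplify:
  satisfied 1 clause(s); 1 remain; assigned so far: [1, 4]
unit clause [3] forces x3=T; simplify:
  satisfied 1 clause(s); 0 remain; assigned so far: [1, 3, 4]

Answer: 0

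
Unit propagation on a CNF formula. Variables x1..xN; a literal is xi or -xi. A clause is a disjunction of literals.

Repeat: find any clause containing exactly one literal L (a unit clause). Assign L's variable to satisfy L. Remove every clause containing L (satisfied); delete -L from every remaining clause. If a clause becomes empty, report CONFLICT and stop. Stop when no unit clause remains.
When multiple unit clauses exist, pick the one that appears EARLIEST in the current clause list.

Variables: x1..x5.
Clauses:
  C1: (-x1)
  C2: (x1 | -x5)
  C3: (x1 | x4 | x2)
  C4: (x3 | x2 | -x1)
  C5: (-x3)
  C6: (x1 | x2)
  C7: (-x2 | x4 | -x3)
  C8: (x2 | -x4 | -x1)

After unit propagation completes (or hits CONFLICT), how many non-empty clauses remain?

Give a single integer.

unit clause [-1] forces x1=F; simplify:
  drop 1 from [1, -5] -> [-5]
  drop 1 from [1, 4, 2] -> [4, 2]
  drop 1 from [1, 2] -> [2]
  satisfied 3 clause(s); 5 remain; assigned so far: [1]
unit clause [-5] forces x5=F; simplify:
  satisfied 1 clause(s); 4 remain; assigned so far: [1, 5]
unit clause [-3] forces x3=F; simplify:
  satisfied 2 clause(s); 2 remain; assigned so far: [1, 3, 5]
unit clause [2] forces x2=T; simplify:
  satisfied 2 clause(s); 0 remain; assigned so far: [1, 2, 3, 5]

Answer: 0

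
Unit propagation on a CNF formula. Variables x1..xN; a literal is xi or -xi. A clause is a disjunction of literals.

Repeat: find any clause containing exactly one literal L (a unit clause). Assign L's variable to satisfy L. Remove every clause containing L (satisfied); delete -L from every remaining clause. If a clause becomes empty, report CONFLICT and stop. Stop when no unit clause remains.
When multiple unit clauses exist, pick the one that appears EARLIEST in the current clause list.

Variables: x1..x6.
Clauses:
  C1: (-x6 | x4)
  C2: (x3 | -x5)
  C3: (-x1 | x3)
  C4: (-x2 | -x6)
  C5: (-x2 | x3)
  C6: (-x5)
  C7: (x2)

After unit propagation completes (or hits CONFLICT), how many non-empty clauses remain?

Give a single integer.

unit clause [-5] forces x5=F; simplify:
  satisfied 2 clause(s); 5 remain; assigned so far: [5]
unit clause [2] forces x2=T; simplify:
  drop -2 from [-2, -6] -> [-6]
  drop -2 from [-2, 3] -> [3]
  satisfied 1 clause(s); 4 remain; assigned so far: [2, 5]
unit clause [-6] forces x6=F; simplify:
  satisfied 2 clause(s); 2 remain; assigned so far: [2, 5, 6]
unit clause [3] forces x3=T; simplify:
  satisfied 2 clause(s); 0 remain; assigned so far: [2, 3, 5, 6]

Answer: 0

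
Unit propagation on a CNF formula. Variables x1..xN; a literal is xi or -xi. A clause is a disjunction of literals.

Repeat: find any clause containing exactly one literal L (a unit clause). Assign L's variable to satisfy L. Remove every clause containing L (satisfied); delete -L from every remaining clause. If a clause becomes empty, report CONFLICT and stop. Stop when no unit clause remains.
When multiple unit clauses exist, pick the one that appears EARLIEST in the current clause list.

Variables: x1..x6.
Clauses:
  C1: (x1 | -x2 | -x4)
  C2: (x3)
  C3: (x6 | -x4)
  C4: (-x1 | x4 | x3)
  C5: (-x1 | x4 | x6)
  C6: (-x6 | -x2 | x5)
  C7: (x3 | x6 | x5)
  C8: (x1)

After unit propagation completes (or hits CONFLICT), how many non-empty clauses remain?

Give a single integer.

Answer: 3

Derivation:
unit clause [3] forces x3=T; simplify:
  satisfied 3 clause(s); 5 remain; assigned so far: [3]
unit clause [1] forces x1=T; simplify:
  drop -1 from [-1, 4, 6] -> [4, 6]
  satisfied 2 clause(s); 3 remain; assigned so far: [1, 3]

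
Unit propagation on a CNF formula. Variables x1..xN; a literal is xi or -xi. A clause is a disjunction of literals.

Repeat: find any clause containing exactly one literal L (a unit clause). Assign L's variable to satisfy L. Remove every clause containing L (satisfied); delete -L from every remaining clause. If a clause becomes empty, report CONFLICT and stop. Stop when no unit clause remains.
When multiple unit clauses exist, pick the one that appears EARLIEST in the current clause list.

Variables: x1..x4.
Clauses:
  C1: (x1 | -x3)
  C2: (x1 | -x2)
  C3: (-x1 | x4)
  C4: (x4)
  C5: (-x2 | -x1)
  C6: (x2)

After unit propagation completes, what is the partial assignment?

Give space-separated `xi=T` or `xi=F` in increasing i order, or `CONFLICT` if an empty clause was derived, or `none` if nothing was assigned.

unit clause [4] forces x4=T; simplify:
  satisfied 2 clause(s); 4 remain; assigned so far: [4]
unit clause [2] forces x2=T; simplify:
  drop -2 from [1, -2] -> [1]
  drop -2 from [-2, -1] -> [-1]
  satisfied 1 clause(s); 3 remain; assigned so far: [2, 4]
unit clause [1] forces x1=T; simplify:
  drop -1 from [-1] -> [] (empty!)
  satisfied 2 clause(s); 1 remain; assigned so far: [1, 2, 4]
CONFLICT (empty clause)

Answer: CONFLICT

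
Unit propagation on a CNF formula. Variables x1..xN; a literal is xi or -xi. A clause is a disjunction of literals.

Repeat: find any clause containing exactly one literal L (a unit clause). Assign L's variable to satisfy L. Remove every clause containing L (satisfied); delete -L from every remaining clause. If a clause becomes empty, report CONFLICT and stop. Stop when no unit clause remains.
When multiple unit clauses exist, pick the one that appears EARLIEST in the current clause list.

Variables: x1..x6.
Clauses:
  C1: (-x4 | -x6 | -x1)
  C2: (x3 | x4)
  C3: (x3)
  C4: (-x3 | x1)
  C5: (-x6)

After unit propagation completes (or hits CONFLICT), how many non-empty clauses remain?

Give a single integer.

unit clause [3] forces x3=T; simplify:
  drop -3 from [-3, 1] -> [1]
  satisfied 2 clause(s); 3 remain; assigned so far: [3]
unit clause [1] forces x1=T; simplify:
  drop -1 from [-4, -6, -1] -> [-4, -6]
  satisfied 1 clause(s); 2 remain; assigned so far: [1, 3]
unit clause [-6] forces x6=F; simplify:
  satisfied 2 clause(s); 0 remain; assigned so far: [1, 3, 6]

Answer: 0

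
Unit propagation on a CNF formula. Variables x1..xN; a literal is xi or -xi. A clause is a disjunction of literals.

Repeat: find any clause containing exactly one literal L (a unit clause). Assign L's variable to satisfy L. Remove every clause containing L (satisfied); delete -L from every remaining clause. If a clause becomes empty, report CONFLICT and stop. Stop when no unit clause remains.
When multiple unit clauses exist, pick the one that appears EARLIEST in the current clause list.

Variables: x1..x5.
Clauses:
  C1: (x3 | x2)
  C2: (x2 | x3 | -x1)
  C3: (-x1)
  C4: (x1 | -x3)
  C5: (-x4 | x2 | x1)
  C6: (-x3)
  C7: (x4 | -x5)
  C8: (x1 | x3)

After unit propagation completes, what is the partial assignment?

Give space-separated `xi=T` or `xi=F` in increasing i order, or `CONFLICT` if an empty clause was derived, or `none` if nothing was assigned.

Answer: CONFLICT

Derivation:
unit clause [-1] forces x1=F; simplify:
  drop 1 from [1, -3] -> [-3]
  drop 1 from [-4, 2, 1] -> [-4, 2]
  drop 1 from [1, 3] -> [3]
  satisfied 2 clause(s); 6 remain; assigned so far: [1]
unit clause [-3] forces x3=F; simplify:
  drop 3 from [3, 2] -> [2]
  drop 3 from [3] -> [] (empty!)
  satisfied 2 clause(s); 4 remain; assigned so far: [1, 3]
CONFLICT (empty clause)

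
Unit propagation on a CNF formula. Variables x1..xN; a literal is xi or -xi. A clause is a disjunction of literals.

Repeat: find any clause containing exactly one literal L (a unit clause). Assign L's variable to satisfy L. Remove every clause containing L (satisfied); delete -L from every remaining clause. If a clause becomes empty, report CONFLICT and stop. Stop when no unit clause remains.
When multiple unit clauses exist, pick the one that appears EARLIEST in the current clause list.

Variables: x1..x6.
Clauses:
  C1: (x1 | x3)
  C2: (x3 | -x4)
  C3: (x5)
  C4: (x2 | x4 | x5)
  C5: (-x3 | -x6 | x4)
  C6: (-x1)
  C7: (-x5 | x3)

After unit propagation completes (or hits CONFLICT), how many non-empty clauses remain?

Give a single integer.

Answer: 1

Derivation:
unit clause [5] forces x5=T; simplify:
  drop -5 from [-5, 3] -> [3]
  satisfied 2 clause(s); 5 remain; assigned so far: [5]
unit clause [-1] forces x1=F; simplify:
  drop 1 from [1, 3] -> [3]
  satisfied 1 clause(s); 4 remain; assigned so far: [1, 5]
unit clause [3] forces x3=T; simplify:
  drop -3 from [-3, -6, 4] -> [-6, 4]
  satisfied 3 clause(s); 1 remain; assigned so far: [1, 3, 5]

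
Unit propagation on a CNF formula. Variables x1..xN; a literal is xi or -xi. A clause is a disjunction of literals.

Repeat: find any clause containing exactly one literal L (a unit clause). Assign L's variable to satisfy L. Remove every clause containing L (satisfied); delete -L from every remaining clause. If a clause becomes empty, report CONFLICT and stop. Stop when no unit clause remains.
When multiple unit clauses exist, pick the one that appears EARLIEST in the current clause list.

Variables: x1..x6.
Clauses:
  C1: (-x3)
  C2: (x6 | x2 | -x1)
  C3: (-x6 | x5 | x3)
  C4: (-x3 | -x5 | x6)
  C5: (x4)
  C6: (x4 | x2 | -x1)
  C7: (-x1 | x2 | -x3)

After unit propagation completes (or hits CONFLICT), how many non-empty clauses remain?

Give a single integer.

Answer: 2

Derivation:
unit clause [-3] forces x3=F; simplify:
  drop 3 from [-6, 5, 3] -> [-6, 5]
  satisfied 3 clause(s); 4 remain; assigned so far: [3]
unit clause [4] forces x4=T; simplify:
  satisfied 2 clause(s); 2 remain; assigned so far: [3, 4]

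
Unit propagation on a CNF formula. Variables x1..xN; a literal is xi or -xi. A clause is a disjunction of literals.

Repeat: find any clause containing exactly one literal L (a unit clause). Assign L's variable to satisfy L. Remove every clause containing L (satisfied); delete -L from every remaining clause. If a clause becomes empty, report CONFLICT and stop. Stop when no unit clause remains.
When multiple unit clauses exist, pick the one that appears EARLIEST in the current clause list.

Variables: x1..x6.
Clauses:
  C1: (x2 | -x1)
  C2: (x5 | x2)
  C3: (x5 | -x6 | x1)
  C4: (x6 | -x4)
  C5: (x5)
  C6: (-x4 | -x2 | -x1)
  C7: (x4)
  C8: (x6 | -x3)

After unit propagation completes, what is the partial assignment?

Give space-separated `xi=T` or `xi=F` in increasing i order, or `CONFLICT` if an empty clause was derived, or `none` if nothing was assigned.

unit clause [5] forces x5=T; simplify:
  satisfied 3 clause(s); 5 remain; assigned so far: [5]
unit clause [4] forces x4=T; simplify:
  drop -4 from [6, -4] -> [6]
  drop -4 from [-4, -2, -1] -> [-2, -1]
  satisfied 1 clause(s); 4 remain; assigned so far: [4, 5]
unit clause [6] forces x6=T; simplify:
  satisfied 2 clause(s); 2 remain; assigned so far: [4, 5, 6]

Answer: x4=T x5=T x6=T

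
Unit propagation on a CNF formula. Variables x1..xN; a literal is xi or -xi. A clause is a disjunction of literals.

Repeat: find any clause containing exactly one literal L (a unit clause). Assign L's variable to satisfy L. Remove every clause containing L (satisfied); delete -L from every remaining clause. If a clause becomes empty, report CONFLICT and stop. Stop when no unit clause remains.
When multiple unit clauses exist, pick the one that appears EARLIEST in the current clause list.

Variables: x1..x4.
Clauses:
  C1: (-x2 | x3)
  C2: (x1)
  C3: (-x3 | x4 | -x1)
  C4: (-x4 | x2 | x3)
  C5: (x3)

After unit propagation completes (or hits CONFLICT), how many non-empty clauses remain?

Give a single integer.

Answer: 0

Derivation:
unit clause [1] forces x1=T; simplify:
  drop -1 from [-3, 4, -1] -> [-3, 4]
  satisfied 1 clause(s); 4 remain; assigned so far: [1]
unit clause [3] forces x3=T; simplify:
  drop -3 from [-3, 4] -> [4]
  satisfied 3 clause(s); 1 remain; assigned so far: [1, 3]
unit clause [4] forces x4=T; simplify:
  satisfied 1 clause(s); 0 remain; assigned so far: [1, 3, 4]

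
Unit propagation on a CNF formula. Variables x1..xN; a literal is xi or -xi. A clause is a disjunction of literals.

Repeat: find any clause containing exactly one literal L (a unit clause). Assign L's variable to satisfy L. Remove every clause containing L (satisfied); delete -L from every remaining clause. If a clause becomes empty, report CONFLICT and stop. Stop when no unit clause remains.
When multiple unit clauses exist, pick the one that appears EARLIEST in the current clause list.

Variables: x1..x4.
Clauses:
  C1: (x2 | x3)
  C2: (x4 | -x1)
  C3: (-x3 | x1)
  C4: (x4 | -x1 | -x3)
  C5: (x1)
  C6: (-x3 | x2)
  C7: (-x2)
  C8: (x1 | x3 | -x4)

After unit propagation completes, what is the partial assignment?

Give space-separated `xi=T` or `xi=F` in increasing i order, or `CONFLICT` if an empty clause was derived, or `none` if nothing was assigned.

unit clause [1] forces x1=T; simplify:
  drop -1 from [4, -1] -> [4]
  drop -1 from [4, -1, -3] -> [4, -3]
  satisfied 3 clause(s); 5 remain; assigned so far: [1]
unit clause [4] forces x4=T; simplify:
  satisfied 2 clause(s); 3 remain; assigned so far: [1, 4]
unit clause [-2] forces x2=F; simplify:
  drop 2 from [2, 3] -> [3]
  drop 2 from [-3, 2] -> [-3]
  satisfied 1 clause(s); 2 remain; assigned so far: [1, 2, 4]
unit clause [3] forces x3=T; simplify:
  drop -3 from [-3] -> [] (empty!)
  satisfied 1 clause(s); 1 remain; assigned so far: [1, 2, 3, 4]
CONFLICT (empty clause)

Answer: CONFLICT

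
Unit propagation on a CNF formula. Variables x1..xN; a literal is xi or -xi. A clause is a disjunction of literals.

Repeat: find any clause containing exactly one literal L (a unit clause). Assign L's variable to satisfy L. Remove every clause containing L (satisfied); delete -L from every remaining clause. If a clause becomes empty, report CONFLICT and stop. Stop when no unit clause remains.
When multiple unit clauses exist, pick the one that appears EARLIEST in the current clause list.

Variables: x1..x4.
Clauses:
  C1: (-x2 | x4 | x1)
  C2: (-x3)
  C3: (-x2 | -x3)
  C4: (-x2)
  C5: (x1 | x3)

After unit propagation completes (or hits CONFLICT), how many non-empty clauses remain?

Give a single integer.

Answer: 0

Derivation:
unit clause [-3] forces x3=F; simplify:
  drop 3 from [1, 3] -> [1]
  satisfied 2 clause(s); 3 remain; assigned so far: [3]
unit clause [-2] forces x2=F; simplify:
  satisfied 2 clause(s); 1 remain; assigned so far: [2, 3]
unit clause [1] forces x1=T; simplify:
  satisfied 1 clause(s); 0 remain; assigned so far: [1, 2, 3]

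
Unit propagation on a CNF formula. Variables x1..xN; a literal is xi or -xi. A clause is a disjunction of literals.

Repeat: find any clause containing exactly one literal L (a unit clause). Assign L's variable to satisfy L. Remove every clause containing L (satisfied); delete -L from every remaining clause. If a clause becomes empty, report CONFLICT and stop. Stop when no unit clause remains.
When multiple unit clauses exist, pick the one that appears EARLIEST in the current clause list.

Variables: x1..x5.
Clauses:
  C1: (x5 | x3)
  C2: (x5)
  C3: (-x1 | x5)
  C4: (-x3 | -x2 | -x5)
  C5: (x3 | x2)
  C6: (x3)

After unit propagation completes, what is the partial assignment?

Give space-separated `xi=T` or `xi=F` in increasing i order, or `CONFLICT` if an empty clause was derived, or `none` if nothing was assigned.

Answer: x2=F x3=T x5=T

Derivation:
unit clause [5] forces x5=T; simplify:
  drop -5 from [-3, -2, -5] -> [-3, -2]
  satisfied 3 clause(s); 3 remain; assigned so far: [5]
unit clause [3] forces x3=T; simplify:
  drop -3 from [-3, -2] -> [-2]
  satisfied 2 clause(s); 1 remain; assigned so far: [3, 5]
unit clause [-2] forces x2=F; simplify:
  satisfied 1 clause(s); 0 remain; assigned so far: [2, 3, 5]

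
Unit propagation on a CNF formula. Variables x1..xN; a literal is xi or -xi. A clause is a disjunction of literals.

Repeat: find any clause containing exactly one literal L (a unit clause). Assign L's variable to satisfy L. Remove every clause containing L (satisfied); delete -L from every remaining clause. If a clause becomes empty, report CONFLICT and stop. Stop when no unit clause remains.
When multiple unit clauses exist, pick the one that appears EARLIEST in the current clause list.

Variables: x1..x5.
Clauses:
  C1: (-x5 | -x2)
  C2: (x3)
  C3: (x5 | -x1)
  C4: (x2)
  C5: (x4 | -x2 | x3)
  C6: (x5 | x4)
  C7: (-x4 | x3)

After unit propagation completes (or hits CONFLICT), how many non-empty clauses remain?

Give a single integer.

Answer: 0

Derivation:
unit clause [3] forces x3=T; simplify:
  satisfied 3 clause(s); 4 remain; assigned so far: [3]
unit clause [2] forces x2=T; simplify:
  drop -2 from [-5, -2] -> [-5]
  satisfied 1 clause(s); 3 remain; assigned so far: [2, 3]
unit clause [-5] forces x5=F; simplify:
  drop 5 from [5, -1] -> [-1]
  drop 5 from [5, 4] -> [4]
  satisfied 1 clause(s); 2 remain; assigned so far: [2, 3, 5]
unit clause [-1] forces x1=F; simplify:
  satisfied 1 clause(s); 1 remain; assigned so far: [1, 2, 3, 5]
unit clause [4] forces x4=T; simplify:
  satisfied 1 clause(s); 0 remain; assigned so far: [1, 2, 3, 4, 5]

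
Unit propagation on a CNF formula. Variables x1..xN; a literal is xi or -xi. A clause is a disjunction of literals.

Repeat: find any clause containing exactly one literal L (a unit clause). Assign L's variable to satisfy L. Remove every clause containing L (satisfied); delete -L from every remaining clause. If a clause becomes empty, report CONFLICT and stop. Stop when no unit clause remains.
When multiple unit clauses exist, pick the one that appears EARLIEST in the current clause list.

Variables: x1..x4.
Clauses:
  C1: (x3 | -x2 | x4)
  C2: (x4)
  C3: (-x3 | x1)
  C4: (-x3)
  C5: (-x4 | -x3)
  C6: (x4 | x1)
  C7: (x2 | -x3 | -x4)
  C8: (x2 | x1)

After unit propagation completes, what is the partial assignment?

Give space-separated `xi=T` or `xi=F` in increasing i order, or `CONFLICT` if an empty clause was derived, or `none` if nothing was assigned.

unit clause [4] forces x4=T; simplify:
  drop -4 from [-4, -3] -> [-3]
  drop -4 from [2, -3, -4] -> [2, -3]
  satisfied 3 clause(s); 5 remain; assigned so far: [4]
unit clause [-3] forces x3=F; simplify:
  satisfied 4 clause(s); 1 remain; assigned so far: [3, 4]

Answer: x3=F x4=T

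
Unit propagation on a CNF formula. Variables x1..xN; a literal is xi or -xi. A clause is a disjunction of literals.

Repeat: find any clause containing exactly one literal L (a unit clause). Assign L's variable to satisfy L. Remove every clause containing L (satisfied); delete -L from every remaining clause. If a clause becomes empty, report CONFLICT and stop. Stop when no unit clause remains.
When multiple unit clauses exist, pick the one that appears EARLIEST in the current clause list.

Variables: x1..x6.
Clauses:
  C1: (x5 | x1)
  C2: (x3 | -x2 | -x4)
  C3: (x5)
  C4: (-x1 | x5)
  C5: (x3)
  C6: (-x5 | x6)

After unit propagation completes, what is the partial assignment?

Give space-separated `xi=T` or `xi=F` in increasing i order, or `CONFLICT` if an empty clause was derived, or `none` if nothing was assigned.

Answer: x3=T x5=T x6=T

Derivation:
unit clause [5] forces x5=T; simplify:
  drop -5 from [-5, 6] -> [6]
  satisfied 3 clause(s); 3 remain; assigned so far: [5]
unit clause [3] forces x3=T; simplify:
  satisfied 2 clause(s); 1 remain; assigned so far: [3, 5]
unit clause [6] forces x6=T; simplify:
  satisfied 1 clause(s); 0 remain; assigned so far: [3, 5, 6]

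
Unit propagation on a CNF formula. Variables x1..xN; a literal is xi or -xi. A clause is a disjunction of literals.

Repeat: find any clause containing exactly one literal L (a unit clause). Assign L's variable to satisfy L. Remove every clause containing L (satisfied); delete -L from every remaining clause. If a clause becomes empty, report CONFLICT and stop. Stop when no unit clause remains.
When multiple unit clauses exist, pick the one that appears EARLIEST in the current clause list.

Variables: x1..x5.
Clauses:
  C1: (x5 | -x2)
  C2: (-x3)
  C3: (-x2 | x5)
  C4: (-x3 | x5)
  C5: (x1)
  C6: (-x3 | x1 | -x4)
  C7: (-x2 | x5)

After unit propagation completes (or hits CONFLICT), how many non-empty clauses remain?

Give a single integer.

Answer: 3

Derivation:
unit clause [-3] forces x3=F; simplify:
  satisfied 3 clause(s); 4 remain; assigned so far: [3]
unit clause [1] forces x1=T; simplify:
  satisfied 1 clause(s); 3 remain; assigned so far: [1, 3]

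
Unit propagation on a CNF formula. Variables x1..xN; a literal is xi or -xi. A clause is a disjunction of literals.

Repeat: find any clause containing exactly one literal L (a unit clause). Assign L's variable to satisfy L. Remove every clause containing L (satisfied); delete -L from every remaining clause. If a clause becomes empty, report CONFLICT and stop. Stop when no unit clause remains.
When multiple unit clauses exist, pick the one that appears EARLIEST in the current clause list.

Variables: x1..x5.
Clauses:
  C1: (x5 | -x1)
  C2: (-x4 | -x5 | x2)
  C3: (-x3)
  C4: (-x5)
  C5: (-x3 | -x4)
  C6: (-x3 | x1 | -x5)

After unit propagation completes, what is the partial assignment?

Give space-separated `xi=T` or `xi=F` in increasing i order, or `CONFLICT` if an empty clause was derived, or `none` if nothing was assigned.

Answer: x1=F x3=F x5=F

Derivation:
unit clause [-3] forces x3=F; simplify:
  satisfied 3 clause(s); 3 remain; assigned so far: [3]
unit clause [-5] forces x5=F; simplify:
  drop 5 from [5, -1] -> [-1]
  satisfied 2 clause(s); 1 remain; assigned so far: [3, 5]
unit clause [-1] forces x1=F; simplify:
  satisfied 1 clause(s); 0 remain; assigned so far: [1, 3, 5]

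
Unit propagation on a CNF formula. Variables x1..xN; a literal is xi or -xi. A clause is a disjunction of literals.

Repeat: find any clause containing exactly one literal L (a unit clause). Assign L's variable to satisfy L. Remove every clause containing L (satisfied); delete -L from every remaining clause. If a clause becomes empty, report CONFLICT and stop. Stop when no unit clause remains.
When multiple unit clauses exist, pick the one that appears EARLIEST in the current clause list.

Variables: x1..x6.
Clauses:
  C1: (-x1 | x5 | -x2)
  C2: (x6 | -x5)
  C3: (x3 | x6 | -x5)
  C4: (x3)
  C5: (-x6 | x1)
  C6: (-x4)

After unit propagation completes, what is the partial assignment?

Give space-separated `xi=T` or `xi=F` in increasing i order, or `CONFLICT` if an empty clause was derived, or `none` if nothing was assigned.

unit clause [3] forces x3=T; simplify:
  satisfied 2 clause(s); 4 remain; assigned so far: [3]
unit clause [-4] forces x4=F; simplify:
  satisfied 1 clause(s); 3 remain; assigned so far: [3, 4]

Answer: x3=T x4=F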